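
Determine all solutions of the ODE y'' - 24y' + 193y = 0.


Characteristic equation: r² - 24r + 193 = 0.
Discriminant is negative; roots r = 12 ± 7i (complex conjugate pair).
General solution uses e^(α x)(C₁ cos(β x) + C₂ sin(β x)): y = e^(12x)(C₁cos(7x) + C₂sin(7x)).


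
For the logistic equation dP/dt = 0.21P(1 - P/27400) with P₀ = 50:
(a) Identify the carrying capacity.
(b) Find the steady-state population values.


Logistic ODE dP/dt = 0.21P(1 - P/27400) has equilibria where dP/dt = 0, i.e. P = 0 or P = 27400.
The coefficient (1 - P/K) = 0 when P = K, identifying K = 27400 as the carrying capacity.
(a) K = 27400; (b) equilibria P = 0 and P = 27400.


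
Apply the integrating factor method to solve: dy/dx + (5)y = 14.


P(x) = 5, Q(x) = 14; integrating factor μ = e^(5x).
(μ y)' = 14e^(5x) ⇒ μ y = (14/5)e^(5x) + C.
Divide by μ: y = 14/5 + Ce^(-5x).


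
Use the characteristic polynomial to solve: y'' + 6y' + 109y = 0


Characteristic equation: r² + 6r + 109 = 0.
Discriminant is negative; roots r = -3 ± 10i (complex conjugate pair).
General solution uses e^(α x)(C₁ cos(β x) + C₂ sin(β x)): y = e^(-3x)(C₁cos(10x) + C₂sin(10x)).


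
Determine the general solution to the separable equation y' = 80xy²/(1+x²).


Separate: dy/y² = 80x/(1+x²) dx.
Integrate LHS: ∫ dy/y² = -1/y.
Integrate RHS via u = 1+x²: 40ln(1+x²) + C.
Result: -1/y = 40ln(1+x²) + C.


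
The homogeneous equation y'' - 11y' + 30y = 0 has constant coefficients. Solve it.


Characteristic equation: r² - 11r + 30 = 0.
Factor: (r - 5)(r - 6) = 0 ⇒ r = 5, 6 (distinct real).
General solution: y = C₁e^(5x) + C₂e^(6x).


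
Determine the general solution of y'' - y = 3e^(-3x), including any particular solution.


Characteristic roots of r² - 1 = 0 are -1, 1.
y_h = C₁e^(-x) + C₂e^(x).
Forcing exponent -3 is not a characteristic root; try y_p = Ae^(-3x).
Substitute: A·(9 + (0)·-3 + (-1)) = A·8 = 3, so A = 3/8.
General solution: y = C₁e^(-x) + C₂e^(x) + (3/8)e^(-3x).


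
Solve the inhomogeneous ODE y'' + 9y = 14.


Homogeneous part: r² + 9 = 0 ⇒ r = ±3i, so y_h = C₁cos(3x) + C₂sin(3x).
Try constant y_p = A; plug in: 9A = 14 ⇒ A = 14/9.
General solution: y = C₁cos(3x) + C₂sin(3x) + 14/9.


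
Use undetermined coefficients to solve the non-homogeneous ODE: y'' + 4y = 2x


Homogeneous: r² + 4 = 0 ⇒ r = ±2i, y_h = C₁cos(2x) + C₂sin(2x).
Polynomial forcing; try y_p = Ax + B. Then y_p'' + 4 y_p = 4(Ax + B) = 2x, so B = 0 and A = 1/2.
General solution: y = C₁cos(2x) + C₂sin(2x) + (1/2)x.


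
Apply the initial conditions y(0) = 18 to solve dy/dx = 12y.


General solution of y' = 12y is y = Ce^(12x).
Apply y(0) = 18: C = 18.
Particular solution: y = 18e^(12x).


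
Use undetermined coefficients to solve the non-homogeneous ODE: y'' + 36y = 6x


Homogeneous: r² + 36 = 0 ⇒ r = ±6i, y_h = C₁cos(6x) + C₂sin(6x).
Polynomial forcing; try y_p = Ax + B. Then y_p'' + 36 y_p = 36(Ax + B) = 6x, so B = 0 and A = 1/6.
General solution: y = C₁cos(6x) + C₂sin(6x) + (1/6)x.


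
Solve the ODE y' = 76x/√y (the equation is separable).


Separate: √y dy = 76x dx.
Integrate: (2/3)y^(3/2) = 38x² + C.


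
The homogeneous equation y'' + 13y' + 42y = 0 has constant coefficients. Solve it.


Characteristic equation: r² + 13r + 42 = 0.
Factor: (r + 6)(r + 7) = 0 ⇒ r = -6, -7 (distinct real).
General solution: y = C₁e^(-6x) + C₂e^(-7x).


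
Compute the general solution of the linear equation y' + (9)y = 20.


P(x) = 9, Q(x) = 20; integrating factor μ = e^(9x).
(μ y)' = 20e^(9x) ⇒ μ y = (20/9)e^(9x) + C.
Divide by μ: y = 20/9 + Ce^(-9x).


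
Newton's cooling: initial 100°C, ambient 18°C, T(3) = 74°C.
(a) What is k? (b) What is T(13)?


Newton's law: T(t) = T_a + (T₀ - T_a)e^(-kt).
(a) Use T(3) = 74: (74 - 18)/(100 - 18) = e^(-k·3), so k = -ln(0.683)/3 ≈ 0.1271.
(b) Apply k to t = 13: T(13) = 18 + (82)e^(-1.653) ≈ 33.7°C.


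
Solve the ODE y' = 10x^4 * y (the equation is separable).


Separate variables: dy/y = 10x^4 dx.
Integrate: ln|y| = 2x^5 + C₀.
Exponentiate: y = Ce^(2x^5).


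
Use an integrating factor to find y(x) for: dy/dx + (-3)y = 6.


P(x) = -3 ⇒ μ = e^(-3x).
(μ y)' = 6e^(-3x) ⇒ μ y = -2e^(-3x) + C.
Divide by μ: y = -2 + Ce^(3x).


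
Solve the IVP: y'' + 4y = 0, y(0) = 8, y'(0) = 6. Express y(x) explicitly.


Characteristic roots of r² + 4 = 0 are ±2i, so y = C₁cos(2x) + C₂sin(2x).
Apply y(0) = 8: C₁ = 8. Differentiate and apply y'(0) = 6: 2·C₂ = 6, so C₂ = 3.
Particular solution: y = 8cos(2x) + 3sin(2x).


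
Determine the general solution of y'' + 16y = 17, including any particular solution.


Homogeneous part: r² + 16 = 0 ⇒ r = ±4i, so y_h = C₁cos(4x) + C₂sin(4x).
Try constant y_p = A; plug in: 16A = 17 ⇒ A = 17/16.
General solution: y = C₁cos(4x) + C₂sin(4x) + 17/16.


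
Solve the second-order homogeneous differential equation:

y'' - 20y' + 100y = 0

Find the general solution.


Characteristic equation: r² - 20r + 100 = 0, i.e. (r - 10)² = 0.
Repeated root r = 10; include an x factor for the second linearly independent solution.
General solution: y = (C₁ + C₂x)e^(10x).


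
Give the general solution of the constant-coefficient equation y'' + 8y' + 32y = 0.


Characteristic equation: r² + 8r + 32 = 0.
Discriminant is negative; roots r = -4 ± 4i (complex conjugate pair).
General solution uses e^(α x)(C₁ cos(β x) + C₂ sin(β x)): y = e^(-4x)(C₁cos(4x) + C₂sin(4x)).


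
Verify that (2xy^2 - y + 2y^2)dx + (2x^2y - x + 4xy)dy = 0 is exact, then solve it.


Check exactness: ∂M/∂y = 4xy - 1 + 4y and ∂N/∂x = 4xy - 1 + 4y; equal, so the equation is exact.
Integrate M with respect to x (treating y as constant): ∫M dx = x^2y^2 - xy + 2xy^2 + h(y).
Differentiate w.r.t. y and set equal to N: all terms match, so h'(y) = 0 and h is a constant absorbed into C.
General solution: x^2y^2 - xy + 2xy^2 = C.


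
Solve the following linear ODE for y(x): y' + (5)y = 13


P(x) = 5, Q(x) = 13; integrating factor μ = e^(5x).
(μ y)' = 13e^(5x) ⇒ μ y = (13/5)e^(5x) + C.
Divide by μ: y = 13/5 + Ce^(-5x).


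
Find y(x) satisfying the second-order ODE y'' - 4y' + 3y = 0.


Characteristic equation: r² - 4r + 3 = 0.
Factor: (r - 3)(r - 1) = 0 ⇒ r = 3, 1 (distinct real).
General solution: y = C₁e^(3x) + C₂e^(x).


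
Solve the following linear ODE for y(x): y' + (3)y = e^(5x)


P(x) = 3 ⇒ μ = e^(3x).
(μ y)' = e^(8x) ⇒ μ y = e^(8x)/8 + C.
Divide by μ: y = (1/8)e^(5x) + Ce^(-3x).


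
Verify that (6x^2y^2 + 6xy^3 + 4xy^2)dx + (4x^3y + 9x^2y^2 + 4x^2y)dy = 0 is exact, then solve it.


Check exactness: ∂M/∂y = 12x^2y + 18xy^2 + 8xy and ∂N/∂x = 12x^2y + 18xy^2 + 8xy; equal, so the equation is exact.
Integrate M with respect to x (treating y as constant): ∫M dx = 2x^3y^2 + 3x^2y^3 + 2x^2y^2 + h(y).
Differentiate w.r.t. y and set equal to N: all terms match, so h'(y) = 0 and h is a constant absorbed into C.
General solution: 2x^3y^2 + 3x^2y^3 + 2x^2y^2 = C.


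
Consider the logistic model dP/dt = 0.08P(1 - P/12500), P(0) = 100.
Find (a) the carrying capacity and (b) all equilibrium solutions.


Logistic ODE dP/dt = 0.08P(1 - P/12500) has equilibria where dP/dt = 0, i.e. P = 0 or P = 12500.
The coefficient (1 - P/K) = 0 when P = K, identifying K = 12500 as the carrying capacity.
(a) K = 12500; (b) equilibria P = 0 and P = 12500.


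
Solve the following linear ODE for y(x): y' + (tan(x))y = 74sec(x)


P(x) = tan(x) ⇒ μ = e^(∫tan(x)dx) = sec(x).
(sec(x) y)' = 74sec²(x) ⇒ sec(x) y = 74tan(x) + C.
Multiply by cos(x): y = 74sin(x) + C·cos(x).


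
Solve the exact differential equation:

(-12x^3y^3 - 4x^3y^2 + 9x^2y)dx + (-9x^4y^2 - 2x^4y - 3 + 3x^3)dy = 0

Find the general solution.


Check exactness: ∂M/∂y = -36x^3y^2 - 8x^3y + 9x^2 and ∂N/∂x = -36x^3y^2 - 8x^3y + 9x^2; equal, so the equation is exact.
Integrate M with respect to x (treating y as constant): ∫M dx = -3x^4y^3 - x^4y^2 + 3x^3y + h(y).
Differentiate w.r.t. y and set equal to N: the x-dependent terms already match, leaving h'(y) = -3. Integrate: h(y) = -3y.
So F(x,y) = -3x^4y^3 - x^4y^2 - 3y + 3x^3y.
General solution: -3x^4y^3 - x^4y^2 - 3y + 3x^3y = C.


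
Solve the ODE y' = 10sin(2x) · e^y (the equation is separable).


Separate: e^(-y) dy = 10sin(2x) dx.
Integrate: -e^(-y) = -5cos(2x) + C₀.
Rearrange: e^(-y) = 5cos(2x) + C.


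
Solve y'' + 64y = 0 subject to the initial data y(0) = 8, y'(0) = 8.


Characteristic roots of r² + 64 = 0 are ±8i, so y = C₁cos(8x) + C₂sin(8x).
Apply y(0) = 8: C₁ = 8. Differentiate and apply y'(0) = 8: 8·C₂ = 8, so C₂ = 1.
Particular solution: y = 8cos(8x) + sin(8x).


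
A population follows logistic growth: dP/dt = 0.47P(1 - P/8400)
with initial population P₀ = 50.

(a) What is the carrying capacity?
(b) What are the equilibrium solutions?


Logistic ODE dP/dt = 0.47P(1 - P/8400) has equilibria where dP/dt = 0, i.e. P = 0 or P = 8400.
The coefficient (1 - P/K) = 0 when P = K, identifying K = 8400 as the carrying capacity.
(a) K = 8400; (b) equilibria P = 0 and P = 8400.


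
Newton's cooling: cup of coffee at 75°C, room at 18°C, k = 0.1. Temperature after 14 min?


Newton's law: dT/dt = -k(T - T_a) has solution T(t) = T_a + (T₀ - T_a)e^(-kt).
Plug in T_a = 18, T₀ = 75, k = 0.1, t = 14: T(14) = 18 + (57)e^(-1.40) ≈ 32.1°C.


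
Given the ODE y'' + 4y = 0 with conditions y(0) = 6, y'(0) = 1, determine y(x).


Characteristic roots of r² + 4 = 0 are ±2i, so y = C₁cos(2x) + C₂sin(2x).
Apply y(0) = 6: C₁ = 6. Differentiate and apply y'(0) = 1: 2·C₂ = 1, so C₂ = 1/2.
Particular solution: y = 6cos(2x) + (1/2)sin(2x).


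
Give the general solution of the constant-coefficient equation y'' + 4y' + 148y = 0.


Characteristic equation: r² + 4r + 148 = 0.
Discriminant is negative; roots r = -2 ± 12i (complex conjugate pair).
General solution uses e^(α x)(C₁ cos(β x) + C₂ sin(β x)): y = e^(-2x)(C₁cos(12x) + C₂sin(12x)).


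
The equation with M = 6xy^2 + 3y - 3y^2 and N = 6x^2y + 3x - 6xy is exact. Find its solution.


Check exactness: ∂M/∂y = 12xy + 3 - 6y and ∂N/∂x = 12xy + 3 - 6y; equal, so the equation is exact.
Integrate M with respect to x (treating y as constant): ∫M dx = 3x^2y^2 + 3xy - 3xy^2 + h(y).
Differentiate w.r.t. y and set equal to N: all terms match, so h'(y) = 0 and h is a constant absorbed into C.
General solution: 3x^2y^2 + 3xy - 3xy^2 = C.


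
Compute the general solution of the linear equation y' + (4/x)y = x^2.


P(x) = 4/x ⇒ μ = x^4.
(x^4 y)' = x^6 ⇒ x^4 y = x^7/(7) + C.
Solve for y: y = (1/7)x^3 + C/x^4.


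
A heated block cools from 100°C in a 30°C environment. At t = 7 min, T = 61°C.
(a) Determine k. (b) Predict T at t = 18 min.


Newton's law: T(t) = T_a + (T₀ - T_a)e^(-kt).
(a) Use T(7) = 61: (61 - 30)/(100 - 30) = e^(-k·7), so k = -ln(0.443)/7 ≈ 0.1164.
(b) Apply k to t = 18: T(18) = 30 + (70)e^(-2.094) ≈ 38.6°C.


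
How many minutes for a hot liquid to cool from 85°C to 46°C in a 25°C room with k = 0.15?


From T(t) = T_a + (T₀ - T_a)e^(-kt), set T(t) = 46:
(46 - 25) / (85 - 25) = e^(-0.15t), so t = -ln(0.350)/0.15 ≈ 7.0 minutes.


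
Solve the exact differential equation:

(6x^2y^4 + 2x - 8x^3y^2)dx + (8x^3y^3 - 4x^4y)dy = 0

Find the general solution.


Check exactness: ∂M/∂y = 24x^2y^3 - 16x^3y and ∂N/∂x = 24x^2y^3 - 16x^3y; equal, so the equation is exact.
Integrate M with respect to x (treating y as constant): ∫M dx = 2x^3y^4 + x^2 - 2x^4y^2 + h(y).
Differentiate w.r.t. y and set equal to N: all terms match, so h'(y) = 0 and h is a constant absorbed into C.
General solution: 2x^3y^4 + x^2 - 2x^4y^2 = C.


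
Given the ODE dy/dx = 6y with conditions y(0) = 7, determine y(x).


General solution of y' = 6y is y = Ce^(6x).
Apply y(0) = 7: C = 7.
Particular solution: y = 7e^(6x).


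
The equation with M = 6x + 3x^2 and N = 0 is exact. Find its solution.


Check exactness: ∂M/∂y = 0 and ∂N/∂x = 0; equal, so the equation is exact.
Integrate M with respect to x (treating y as constant): ∫M dx = 3x^2 + x^3 + h(y).
Differentiate w.r.t. y and set equal to N: all terms match, so h'(y) = 0 and h is a constant absorbed into C.
General solution: 3x^2 + x^3 = C.


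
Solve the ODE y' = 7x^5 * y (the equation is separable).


Separate variables: dy/y = 7x^5 dx.
Integrate: ln|y| = (7/6)x^6 + C₀.
Exponentiate: y = Ce^((7/6)x^6).


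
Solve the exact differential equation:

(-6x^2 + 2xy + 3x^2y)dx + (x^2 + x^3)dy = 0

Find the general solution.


Check exactness: ∂M/∂y = 2x + 3x^2 and ∂N/∂x = 2x + 3x^2; equal, so the equation is exact.
Integrate M with respect to x (treating y as constant): ∫M dx = -2x^3 + x^2y + x^3y + h(y).
Differentiate w.r.t. y and set equal to N: all terms match, so h'(y) = 0 and h is a constant absorbed into C.
General solution: -2x^3 + x^2y + x^3y = C.


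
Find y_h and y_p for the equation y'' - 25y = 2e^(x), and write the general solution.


Characteristic roots of r² - 25 = 0 are 5, -5.
y_h = C₁e^(5x) + C₂e^(-5x).
Forcing exponent 1 is not a characteristic root; try y_p = Ae^(x).
Substitute: A·(1 + (0)·1 + (-25)) = A·-24 = 2, so A = -1/12.
General solution: y = C₁e^(5x) + C₂e^(-5x) - (1/12)e^(x).


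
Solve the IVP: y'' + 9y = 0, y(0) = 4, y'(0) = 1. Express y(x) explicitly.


Characteristic roots of r² + 9 = 0 are ±3i, so y = C₁cos(3x) + C₂sin(3x).
Apply y(0) = 4: C₁ = 4. Differentiate and apply y'(0) = 1: 3·C₂ = 1, so C₂ = 1/3.
Particular solution: y = 4cos(3x) + (1/3)sin(3x).


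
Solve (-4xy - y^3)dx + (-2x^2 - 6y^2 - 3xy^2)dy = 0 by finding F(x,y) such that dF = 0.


Check exactness: ∂M/∂y = -4x - 3y^2 and ∂N/∂x = -4x - 3y^2; equal, so the equation is exact.
Integrate M with respect to x (treating y as constant): ∫M dx = -2x^2y - xy^3 + h(y).
Differentiate w.r.t. y and set equal to N: the x-dependent terms already match, leaving h'(y) = -6y^2. Integrate: h(y) = -2y^3.
So F(x,y) = -2x^2y - 2y^3 - xy^3.
General solution: -2x^2y - 2y^3 - xy^3 = C.


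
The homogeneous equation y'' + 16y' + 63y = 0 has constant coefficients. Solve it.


Characteristic equation: r² + 16r + 63 = 0.
Factor: (r + 7)(r + 9) = 0 ⇒ r = -7, -9 (distinct real).
General solution: y = C₁e^(-7x) + C₂e^(-9x).


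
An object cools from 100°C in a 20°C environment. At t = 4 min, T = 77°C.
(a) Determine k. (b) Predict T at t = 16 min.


Newton's law: T(t) = T_a + (T₀ - T_a)e^(-kt).
(a) Use T(4) = 77: (77 - 20)/(100 - 20) = e^(-k·4), so k = -ln(0.713)/4 ≈ 0.0847.
(b) Apply k to t = 16: T(16) = 20 + (80)e^(-1.356) ≈ 40.6°C.


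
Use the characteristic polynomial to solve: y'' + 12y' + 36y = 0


Characteristic equation: r² + 12r + 36 = 0, i.e. (r + 6)² = 0.
Repeated root r = -6; include an x factor for the second linearly independent solution.
General solution: y = (C₁ + C₂x)e^(-6x).


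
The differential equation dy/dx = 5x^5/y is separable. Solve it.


Separate variables: y dy = 5x^5 dx.
Integrate both sides: y²/2 = (5/6)x^6 + C₀.
Multiply by 2: y² = (5/3)x^6 + C.


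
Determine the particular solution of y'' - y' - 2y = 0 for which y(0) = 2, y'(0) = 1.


Characteristic roots of r² - r - 2 = 0 are -1, 2.
General solution y = c₁ e^(-x) + c₂ e^(2x).
Apply y(0) = 2: c₁ + c₂ = 2. Apply y'(0) = 1: -1 c₁ + 2 c₂ = 1.
Solve: c₁ = 1, c₂ = 1.
Particular solution: y = e^(-x) + e^(2x).


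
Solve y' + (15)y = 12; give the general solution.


P(x) = 15, Q(x) = 12; integrating factor μ = e^(15x).
(μ y)' = 12e^(15x) ⇒ μ y = (4/5)e^(15x) + C.
Divide by μ: y = 4/5 + Ce^(-15x).


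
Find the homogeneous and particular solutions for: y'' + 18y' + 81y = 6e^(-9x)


Characteristic polynomial (r + 9)² = 0; repeated root r = -9.
y_h = (C₁ + C₂x)e^(-9x). Forcing matches the repeated root (resonance), so try y_p = Ax² e^(-9x).
Substitute and solve for A: 2A = 6, so A = 3.
General solution: y = (C₁ + C₂x + 3x²)e^(-9x).


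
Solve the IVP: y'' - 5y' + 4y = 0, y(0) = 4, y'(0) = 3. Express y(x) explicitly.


Characteristic roots of r² - 5r + 4 = 0 are 4, 1.
General solution y = c₁ e^(4x) + c₂ e^(x).
Apply y(0) = 4: c₁ + c₂ = 4. Apply y'(0) = 3: 4 c₁ + 1 c₂ = 3.
Solve: c₁ = -1/3, c₂ = 13/3.
Particular solution: y = -(1/3)e^(4x) + (13/3)e^(x).


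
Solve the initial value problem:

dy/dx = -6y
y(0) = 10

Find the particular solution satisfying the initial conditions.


General solution of y' = -6y is y = Ce^(-6x).
Apply y(0) = 10: C = 10.
Particular solution: y = 10e^(-6x).


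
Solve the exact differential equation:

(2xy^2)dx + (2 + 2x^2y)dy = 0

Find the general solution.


Check exactness: ∂M/∂y = 4xy and ∂N/∂x = 4xy; equal, so the equation is exact.
Integrate M with respect to x (treating y as constant): ∫M dx = x^2y^2 + h(y).
Differentiate w.r.t. y and set equal to N: the x-dependent terms already match, leaving h'(y) = 2. Integrate: h(y) = 2y.
So F(x,y) = 2y + x^2y^2.
General solution: 2y + x^2y^2 = C.


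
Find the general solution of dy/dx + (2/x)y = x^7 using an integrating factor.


P(x) = 2/x ⇒ μ = x^2.
(x^2 y)' = x^9 ⇒ x^2 y = x^10/(10) + C.
Solve for y: y = (1/10)x^8 + C/x^2.


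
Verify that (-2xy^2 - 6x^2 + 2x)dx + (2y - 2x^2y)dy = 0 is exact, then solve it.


Check exactness: ∂M/∂y = -4xy and ∂N/∂x = -4xy; equal, so the equation is exact.
Integrate M with respect to x (treating y as constant): ∫M dx = -x^2y^2 - 2x^3 + x^2 + h(y).
Differentiate w.r.t. y and set equal to N: the x-dependent terms already match, leaving h'(y) = 2y. Integrate: h(y) = y^2.
So F(x,y) = y^2 - x^2y^2 - 2x^3 + x^2.
General solution: y^2 - x^2y^2 - 2x^3 + x^2 = C.


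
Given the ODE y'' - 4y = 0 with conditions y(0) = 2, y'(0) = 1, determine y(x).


Characteristic roots of r² - 4 = 0 are -2, 2.
General solution y = c₁ e^(-2x) + c₂ e^(2x).
Apply y(0) = 2: c₁ + c₂ = 2. Apply y'(0) = 1: -2 c₁ + 2 c₂ = 1.
Solve: c₁ = 3/4, c₂ = 5/4.
Particular solution: y = (3/4)e^(-2x) + (5/4)e^(2x).


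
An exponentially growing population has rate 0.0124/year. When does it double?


Exponential growth: P(t) = P₀ e^(0.0124t). Set P(t)/P₀ = 2: e^(0.0124t) = 2.
Solve: t = ln(2)/0.0124 ≈ 55.90 years.


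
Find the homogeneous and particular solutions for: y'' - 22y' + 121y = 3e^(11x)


Characteristic polynomial (r - 11)² = 0; repeated root r = 11.
y_h = (C₁ + C₂x)e^(11x). Forcing matches the repeated root (resonance), so try y_p = Ax² e^(11x).
Substitute and solve for A: 2A = 3, so A = 3/2.
General solution: y = (C₁ + C₂x + (3/2)x²)e^(11x).


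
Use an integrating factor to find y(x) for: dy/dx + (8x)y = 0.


P(x) = 8x ⇒ μ = e^(4x²).
Q(x) = 0 so μ y is constant: y = Ce^(-4x²).


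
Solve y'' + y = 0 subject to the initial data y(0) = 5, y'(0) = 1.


Characteristic roots of r² + 1 = 0 are ±1i, so y = C₁cos(x) + C₂sin(x).
Apply y(0) = 5: C₁ = 5. Differentiate and apply y'(0) = 1: 1·C₂ = 1, so C₂ = 1.
Particular solution: y = 5cos(x) + sin(x).


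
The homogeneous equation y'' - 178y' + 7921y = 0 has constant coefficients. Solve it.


Characteristic equation: r² - 178r + 7921 = 0, i.e. (r - 89)² = 0.
Repeated root r = 89; include an x factor for the second linearly independent solution.
General solution: y = (C₁ + C₂x)e^(89x).


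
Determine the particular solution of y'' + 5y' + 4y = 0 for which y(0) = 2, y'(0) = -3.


Characteristic roots of r² + 5r + 4 = 0 are -1, -4.
General solution y = c₁ e^(-x) + c₂ e^(-4x).
Apply y(0) = 2: c₁ + c₂ = 2. Apply y'(0) = -3: -1 c₁ - 4 c₂ = -3.
Solve: c₁ = 5/3, c₂ = 1/3.
Particular solution: y = (5/3)e^(-x) + (1/3)e^(-4x).


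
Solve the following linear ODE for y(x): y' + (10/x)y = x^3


P(x) = 10/x ⇒ μ = x^10.
(x^10 y)' = x^13 ⇒ x^10 y = x^14/(14) + C.
Solve for y: y = (1/14)x^4 + C/x^10.


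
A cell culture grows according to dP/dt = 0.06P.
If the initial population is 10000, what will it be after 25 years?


The ODE dP/dt = 0.06P has solution P(t) = P(0)e^(0.06t).
Substitute P(0) = 10000 and t = 25: P(25) = 10000 e^(1.50) ≈ 44817.


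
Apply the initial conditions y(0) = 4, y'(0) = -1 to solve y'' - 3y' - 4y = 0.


Characteristic roots of r² - 3r - 4 = 0 are 4, -1.
General solution y = c₁ e^(4x) + c₂ e^(-x).
Apply y(0) = 4: c₁ + c₂ = 4. Apply y'(0) = -1: 4 c₁ - 1 c₂ = -1.
Solve: c₁ = 3/5, c₂ = 17/5.
Particular solution: y = (3/5)e^(4x) + (17/5)e^(-x).


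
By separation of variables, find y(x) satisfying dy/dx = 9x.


Integrate both sides with respect to x: y = ∫ 9x dx = (9/2)x^2 + C.


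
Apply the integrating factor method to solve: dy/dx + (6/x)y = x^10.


P(x) = 6/x ⇒ μ = x^6.
(x^6 y)' = x^6·x^10 = x^16.
Integrate: x^6 y = x^17/(17) + C.
Solve for y: y = (1/17)x^11 + C/x^6.


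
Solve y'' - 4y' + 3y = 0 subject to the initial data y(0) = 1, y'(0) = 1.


Characteristic roots of r² - 4r + 3 = 0 are 1, 3.
General solution y = c₁ e^(x) + c₂ e^(3x).
Apply y(0) = 1: c₁ + c₂ = 1. Apply y'(0) = 1: 1 c₁ + 3 c₂ = 1.
Solve: c₁ = 1, c₂ = 0.
Particular solution: y = e^(x) + 0e^(3x).


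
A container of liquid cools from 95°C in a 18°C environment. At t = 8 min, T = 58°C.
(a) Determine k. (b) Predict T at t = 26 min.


Newton's law: T(t) = T_a + (T₀ - T_a)e^(-kt).
(a) Use T(8) = 58: (58 - 18)/(95 - 18) = e^(-k·8), so k = -ln(0.519)/8 ≈ 0.0819.
(b) Apply k to t = 26: T(26) = 18 + (77)e^(-2.129) ≈ 27.2°C.


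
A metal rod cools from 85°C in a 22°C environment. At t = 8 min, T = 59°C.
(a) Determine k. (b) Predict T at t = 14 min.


Newton's law: T(t) = T_a + (T₀ - T_a)e^(-kt).
(a) Use T(8) = 59: (59 - 22)/(85 - 22) = e^(-k·8), so k = -ln(0.587)/8 ≈ 0.0665.
(b) Apply k to t = 14: T(14) = 22 + (63)e^(-0.931) ≈ 46.8°C.


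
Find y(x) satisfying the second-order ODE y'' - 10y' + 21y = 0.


Characteristic equation: r² - 10r + 21 = 0.
Factor: (r - 7)(r - 3) = 0 ⇒ r = 7, 3 (distinct real).
General solution: y = C₁e^(7x) + C₂e^(3x).


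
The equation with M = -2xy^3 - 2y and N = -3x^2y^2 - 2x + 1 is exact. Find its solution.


Check exactness: ∂M/∂y = -6xy^2 - 2 and ∂N/∂x = -6xy^2 - 2; equal, so the equation is exact.
Integrate M with respect to x (treating y as constant): ∫M dx = -x^2y^3 - 2xy + h(y).
Differentiate w.r.t. y and set equal to N: the x-dependent terms already match, leaving h'(y) = 1. Integrate: h(y) = y.
So F(x,y) = -x^2y^3 - 2xy + y.
General solution: -x^2y^3 - 2xy + y = C.


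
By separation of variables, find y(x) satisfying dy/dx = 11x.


Integrate both sides with respect to x: y = ∫ 11x dx = (11/2)x^2 + C.


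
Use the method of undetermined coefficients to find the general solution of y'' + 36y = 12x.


Homogeneous: r² + 36 = 0 ⇒ r = ±6i, y_h = C₁cos(6x) + C₂sin(6x).
Polynomial forcing; try y_p = Ax + B. Then y_p'' + 36 y_p = 36(Ax + B) = 12x, so B = 0 and A = 1/3.
General solution: y = C₁cos(6x) + C₂sin(6x) + (1/3)x.


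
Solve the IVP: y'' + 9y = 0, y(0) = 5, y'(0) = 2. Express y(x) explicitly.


Characteristic roots of r² + 9 = 0 are ±3i, so y = C₁cos(3x) + C₂sin(3x).
Apply y(0) = 5: C₁ = 5. Differentiate and apply y'(0) = 2: 3·C₂ = 2, so C₂ = 2/3.
Particular solution: y = 5cos(3x) + (2/3)sin(3x).


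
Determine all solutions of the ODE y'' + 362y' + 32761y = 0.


Characteristic equation: r² + 362r + 32761 = 0, i.e. (r + 181)² = 0.
Repeated root r = -181; include an x factor for the second linearly independent solution.
General solution: y = (C₁ + C₂x)e^(-181x).


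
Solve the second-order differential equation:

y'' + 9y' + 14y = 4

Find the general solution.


Characteristic roots of r² + 9r + 14 = 0 are -2, -7.
y_h = C₁e^(-2x) + C₂e^(-7x).
Constant forcing; try y_p = A. Then 14A = 4 ⇒ A = 2/7.
General solution: y = C₁e^(-2x) + C₂e^(-7x) + 2/7.


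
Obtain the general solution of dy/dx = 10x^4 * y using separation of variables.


Separate variables: dy/y = 10x^4 dx.
Integrate: ln|y| = 2x^5 + C₀.
Exponentiate: y = Ce^(2x^5).


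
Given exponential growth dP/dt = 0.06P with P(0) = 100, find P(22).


The ODE dP/dt = 0.06P has solution P(t) = P(0)e^(0.06t).
Substitute P(0) = 100 and t = 22: P(22) = 100 e^(1.32) ≈ 374.


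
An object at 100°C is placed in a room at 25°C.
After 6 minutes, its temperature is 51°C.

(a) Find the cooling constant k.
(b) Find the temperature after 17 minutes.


Newton's law: T(t) = T_a + (T₀ - T_a)e^(-kt).
(a) Use T(6) = 51: (51 - 25)/(100 - 25) = e^(-k·6), so k = -ln(0.347)/6 ≈ 0.1766.
(b) Apply k to t = 17: T(17) = 25 + (75)e^(-3.002) ≈ 28.7°C.


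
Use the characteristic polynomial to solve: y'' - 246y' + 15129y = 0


Characteristic equation: r² - 246r + 15129 = 0, i.e. (r - 123)² = 0.
Repeated root r = 123; include an x factor for the second linearly independent solution.
General solution: y = (C₁ + C₂x)e^(123x).


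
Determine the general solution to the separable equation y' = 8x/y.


Separate variables: y dy = 8x dx.
Integrate both sides: y²/2 = 4x^2 + C₀.
Multiply by 2: y² = 8x^2 + C.


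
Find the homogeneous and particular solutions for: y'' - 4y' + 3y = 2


Characteristic roots of r² - 4r + 3 = 0 are 3, 1.
y_h = C₁e^(3x) + C₂e^(x).
Forcing exponent 0 is not a characteristic root; try y_p = A.
Substitute: A·(0 + (-4)·0 + (3)) = A·3 = 2, so A = 2/3.
General solution: y = C₁e^(3x) + C₂e^(x) + 2/3.


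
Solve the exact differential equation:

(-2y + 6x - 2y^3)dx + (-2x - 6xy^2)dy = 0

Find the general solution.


Check exactness: ∂M/∂y = -2 - 6y^2 and ∂N/∂x = -2 - 6y^2; equal, so the equation is exact.
Integrate M with respect to x (treating y as constant): ∫M dx = -2xy + 3x^2 - 2xy^3 + h(y).
Differentiate w.r.t. y and set equal to N: all terms match, so h'(y) = 0 and h is a constant absorbed into C.
General solution: -2xy + 3x^2 - 2xy^3 = C.


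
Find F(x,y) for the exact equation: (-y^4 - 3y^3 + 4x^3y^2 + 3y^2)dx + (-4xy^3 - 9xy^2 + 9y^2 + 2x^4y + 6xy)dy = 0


Check exactness: ∂M/∂y = -4y^3 - 9y^2 + 8x^3y + 6y and ∂N/∂x = -4y^3 - 9y^2 + 8x^3y + 6y; equal, so the equation is exact.
Integrate M with respect to x (treating y as constant): ∫M dx = -xy^4 - 3xy^3 + x^4y^2 + 3xy^2 + h(y).
Differentiate w.r.t. y and set equal to N: the x-dependent terms already match, leaving h'(y) = 9y^2. Integrate: h(y) = 3y^3.
So F(x,y) = -xy^4 - 3xy^3 + 3y^3 + x^4y^2 + 3xy^2.
General solution: -xy^4 - 3xy^3 + 3y^3 + x^4y^2 + 3xy^2 = C.


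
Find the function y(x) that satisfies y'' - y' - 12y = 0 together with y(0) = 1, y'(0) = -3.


Characteristic roots of r² - r - 12 = 0 are 4, -3.
General solution y = c₁ e^(4x) + c₂ e^(-3x).
Apply y(0) = 1: c₁ + c₂ = 1. Apply y'(0) = -3: 4 c₁ - 3 c₂ = -3.
Solve: c₁ = 0, c₂ = 1.
Particular solution: y = 0e^(4x) + e^(-3x).


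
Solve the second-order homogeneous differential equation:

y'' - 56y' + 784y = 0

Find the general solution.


Characteristic equation: r² - 56r + 784 = 0, i.e. (r - 28)² = 0.
Repeated root r = 28; include an x factor for the second linearly independent solution.
General solution: y = (C₁ + C₂x)e^(28x).


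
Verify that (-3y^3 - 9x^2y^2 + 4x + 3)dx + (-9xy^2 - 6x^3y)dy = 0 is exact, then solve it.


Check exactness: ∂M/∂y = -9y^2 - 18x^2y and ∂N/∂x = -9y^2 - 18x^2y; equal, so the equation is exact.
Integrate M with respect to x (treating y as constant): ∫M dx = -3xy^3 - 3x^3y^2 + 2x^2 + 3x + h(y).
Differentiate w.r.t. y and set equal to N: all terms match, so h'(y) = 0 and h is a constant absorbed into C.
General solution: -3xy^3 - 3x^3y^2 + 2x^2 + 3x = C.


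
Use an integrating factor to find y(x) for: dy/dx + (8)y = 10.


P(x) = 8, Q(x) = 10; integrating factor μ = e^(8x).
(μ y)' = 10e^(8x) ⇒ μ y = (5/4)e^(8x) + C.
Divide by μ: y = 5/4 + Ce^(-8x).


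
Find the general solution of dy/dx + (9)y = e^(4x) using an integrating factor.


P(x) = 9 ⇒ μ = e^(9x).
(μ y)' = e^(13x) ⇒ μ y = e^(13x)/13 + C.
Divide by μ: y = (1/13)e^(4x) + Ce^(-9x).


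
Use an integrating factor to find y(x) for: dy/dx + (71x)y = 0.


P(x) = 71x ⇒ μ = e^((71/2)x²).
Q(x) = 0 so μ y is constant: y = Ce^(-(71/2)x²).


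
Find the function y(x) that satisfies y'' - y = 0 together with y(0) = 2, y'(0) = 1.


Characteristic roots of r² - 1 = 0 are -1, 1.
General solution y = c₁ e^(-x) + c₂ e^(x).
Apply y(0) = 2: c₁ + c₂ = 2. Apply y'(0) = 1: -1 c₁ + 1 c₂ = 1.
Solve: c₁ = 1/2, c₂ = 3/2.
Particular solution: y = (1/2)e^(-x) + (3/2)e^(x).


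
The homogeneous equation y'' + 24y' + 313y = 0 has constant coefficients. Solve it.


Characteristic equation: r² + 24r + 313 = 0.
Discriminant is negative; roots r = -12 ± 13i (complex conjugate pair).
General solution uses e^(α x)(C₁ cos(β x) + C₂ sin(β x)): y = e^(-12x)(C₁cos(13x) + C₂sin(13x)).


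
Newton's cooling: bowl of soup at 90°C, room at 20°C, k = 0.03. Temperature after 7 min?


Newton's law: dT/dt = -k(T - T_a) has solution T(t) = T_a + (T₀ - T_a)e^(-kt).
Plug in T_a = 20, T₀ = 90, k = 0.03, t = 7: T(7) = 20 + (70)e^(-0.21) ≈ 76.7°C.


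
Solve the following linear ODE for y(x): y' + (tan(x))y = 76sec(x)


P(x) = tan(x) ⇒ μ = e^(∫tan(x)dx) = sec(x).
(sec(x) y)' = 76sec²(x) ⇒ sec(x) y = 76tan(x) + C.
Multiply by cos(x): y = 76sin(x) + C·cos(x).


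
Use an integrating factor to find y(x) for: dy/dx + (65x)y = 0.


P(x) = 65x ⇒ μ = e^((65/2)x²).
Q(x) = 0 so μ y is constant: y = Ce^(-(65/2)x²).


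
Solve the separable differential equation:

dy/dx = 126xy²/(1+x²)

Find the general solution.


Separate: dy/y² = 126x/(1+x²) dx.
Integrate LHS: ∫ dy/y² = -1/y.
Integrate RHS via u = 1+x²: 63ln(1+x²) + C.
Result: -1/y = 63ln(1+x²) + C.


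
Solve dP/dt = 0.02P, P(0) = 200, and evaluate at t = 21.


The ODE dP/dt = 0.02P has solution P(t) = P(0)e^(0.02t).
Substitute P(0) = 200 and t = 21: P(21) = 200 e^(0.42) ≈ 304.


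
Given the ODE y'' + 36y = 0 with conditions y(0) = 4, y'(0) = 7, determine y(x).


Characteristic roots of r² + 36 = 0 are ±6i, so y = C₁cos(6x) + C₂sin(6x).
Apply y(0) = 4: C₁ = 4. Differentiate and apply y'(0) = 7: 6·C₂ = 7, so C₂ = 7/6.
Particular solution: y = 4cos(6x) + (7/6)sin(6x).


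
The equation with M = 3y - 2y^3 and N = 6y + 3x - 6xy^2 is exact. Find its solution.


Check exactness: ∂M/∂y = 3 - 6y^2 and ∂N/∂x = 3 - 6y^2; equal, so the equation is exact.
Integrate M with respect to x (treating y as constant): ∫M dx = 3xy - 2xy^3 + h(y).
Differentiate w.r.t. y and set equal to N: the x-dependent terms already match, leaving h'(y) = 6y. Integrate: h(y) = 3y^2.
So F(x,y) = 3y^2 + 3xy - 2xy^3.
General solution: 3y^2 + 3xy - 2xy^3 = C.


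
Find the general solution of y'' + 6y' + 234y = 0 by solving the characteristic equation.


Characteristic equation: r² + 6r + 234 = 0.
Discriminant is negative; roots r = -3 ± 15i (complex conjugate pair).
General solution uses e^(α x)(C₁ cos(β x) + C₂ sin(β x)): y = e^(-3x)(C₁cos(15x) + C₂sin(15x)).


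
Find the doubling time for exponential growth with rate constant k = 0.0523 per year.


Exponential growth: P(t) = P₀ e^(0.0523t). Set P(t)/P₀ = 2: e^(0.0523t) = 2.
Solve: t = ln(2)/0.0523 ≈ 13.25 years.


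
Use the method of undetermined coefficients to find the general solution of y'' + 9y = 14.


Homogeneous part: r² + 9 = 0 ⇒ r = ±3i, so y_h = C₁cos(3x) + C₂sin(3x).
Try constant y_p = A; plug in: 9A = 14 ⇒ A = 14/9.
General solution: y = C₁cos(3x) + C₂sin(3x) + 14/9.


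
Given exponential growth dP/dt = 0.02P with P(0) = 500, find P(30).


The ODE dP/dt = 0.02P has solution P(t) = P(0)e^(0.02t).
Substitute P(0) = 500 and t = 30: P(30) = 500 e^(0.60) ≈ 911.


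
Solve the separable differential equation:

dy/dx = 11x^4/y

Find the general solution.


Separate variables: y dy = 11x^4 dx.
Integrate both sides: y²/2 = (11/5)x^5 + C₀.
Multiply by 2: y² = (22/5)x^5 + C.


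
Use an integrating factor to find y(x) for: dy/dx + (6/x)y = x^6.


P(x) = 6/x ⇒ μ = x^6.
(x^6 y)' = x^6·x^6 = x^12.
Integrate: x^6 y = x^13/(13) + C.
Solve for y: y = (1/13)x^7 + C/x^6.


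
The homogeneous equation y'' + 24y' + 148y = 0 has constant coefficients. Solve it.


Characteristic equation: r² + 24r + 148 = 0.
Discriminant is negative; roots r = -12 ± 2i (complex conjugate pair).
General solution uses e^(α x)(C₁ cos(β x) + C₂ sin(β x)): y = e^(-12x)(C₁cos(2x) + C₂sin(2x)).


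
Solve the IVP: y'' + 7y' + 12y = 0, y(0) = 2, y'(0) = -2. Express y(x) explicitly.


Characteristic roots of r² + 7r + 12 = 0 are -3, -4.
General solution y = c₁ e^(-3x) + c₂ e^(-4x).
Apply y(0) = 2: c₁ + c₂ = 2. Apply y'(0) = -2: -3 c₁ - 4 c₂ = -2.
Solve: c₁ = 6, c₂ = -4.
Particular solution: y = 6e^(-3x) - 4e^(-4x).


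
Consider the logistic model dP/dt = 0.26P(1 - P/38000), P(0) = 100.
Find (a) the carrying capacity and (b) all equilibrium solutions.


Logistic ODE dP/dt = 0.26P(1 - P/38000) has equilibria where dP/dt = 0, i.e. P = 0 or P = 38000.
The coefficient (1 - P/K) = 0 when P = K, identifying K = 38000 as the carrying capacity.
(a) K = 38000; (b) equilibria P = 0 and P = 38000.


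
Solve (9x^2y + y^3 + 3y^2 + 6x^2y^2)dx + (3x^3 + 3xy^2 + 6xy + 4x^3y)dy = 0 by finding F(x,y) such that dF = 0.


Check exactness: ∂M/∂y = 9x^2 + 3y^2 + 6y + 12x^2y and ∂N/∂x = 9x^2 + 3y^2 + 6y + 12x^2y; equal, so the equation is exact.
Integrate M with respect to x (treating y as constant): ∫M dx = 3x^3y + xy^3 + 3xy^2 + 2x^3y^2 + h(y).
Differentiate w.r.t. y and set equal to N: all terms match, so h'(y) = 0 and h is a constant absorbed into C.
General solution: 3x^3y + xy^3 + 3xy^2 + 2x^3y^2 = C.


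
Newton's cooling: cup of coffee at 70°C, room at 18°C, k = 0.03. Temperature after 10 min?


Newton's law: dT/dt = -k(T - T_a) has solution T(t) = T_a + (T₀ - T_a)e^(-kt).
Plug in T_a = 18, T₀ = 70, k = 0.03, t = 10: T(10) = 18 + (52)e^(-0.30) ≈ 56.5°C.


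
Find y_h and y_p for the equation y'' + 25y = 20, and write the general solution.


Homogeneous part: r² + 25 = 0 ⇒ r = ±5i, so y_h = C₁cos(5x) + C₂sin(5x).
Try constant y_p = A; plug in: 25A = 20 ⇒ A = 4/5.
General solution: y = C₁cos(5x) + C₂sin(5x) + 4/5.


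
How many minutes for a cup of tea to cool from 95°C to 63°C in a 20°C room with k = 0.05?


From T(t) = T_a + (T₀ - T_a)e^(-kt), set T(t) = 63:
(63 - 20) / (95 - 20) = e^(-0.05t), so t = -ln(0.573)/0.05 ≈ 11.1 minutes.


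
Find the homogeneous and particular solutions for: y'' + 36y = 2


Homogeneous part: r² + 36 = 0 ⇒ r = ±6i, so y_h = C₁cos(6x) + C₂sin(6x).
Try constant y_p = A; plug in: 36A = 2 ⇒ A = 1/18.
General solution: y = C₁cos(6x) + C₂sin(6x) + 1/18.


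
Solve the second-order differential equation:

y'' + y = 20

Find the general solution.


Homogeneous part: r² + 1 = 0 ⇒ r = ±1i, so y_h = C₁cos(x) + C₂sin(x).
Try constant y_p = A; plug in: 1A = 20 ⇒ A = 20.
General solution: y = C₁cos(x) + C₂sin(x) + 20.


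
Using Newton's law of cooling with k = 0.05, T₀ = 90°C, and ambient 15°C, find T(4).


Newton's law: dT/dt = -k(T - T_a) has solution T(t) = T_a + (T₀ - T_a)e^(-kt).
Plug in T_a = 15, T₀ = 90, k = 0.05, t = 4: T(4) = 15 + (75)e^(-0.20) ≈ 76.4°C.


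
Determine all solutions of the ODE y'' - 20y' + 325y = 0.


Characteristic equation: r² - 20r + 325 = 0.
Discriminant is negative; roots r = 10 ± 15i (complex conjugate pair).
General solution uses e^(α x)(C₁ cos(β x) + C₂ sin(β x)): y = e^(10x)(C₁cos(15x) + C₂sin(15x)).


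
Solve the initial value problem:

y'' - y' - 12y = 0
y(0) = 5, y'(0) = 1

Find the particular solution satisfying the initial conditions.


Characteristic roots of r² - r - 12 = 0 are -3, 4.
General solution y = c₁ e^(-3x) + c₂ e^(4x).
Apply y(0) = 5: c₁ + c₂ = 5. Apply y'(0) = 1: -3 c₁ + 4 c₂ = 1.
Solve: c₁ = 19/7, c₂ = 16/7.
Particular solution: y = (19/7)e^(-3x) + (16/7)e^(4x).


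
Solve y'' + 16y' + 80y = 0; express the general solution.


Characteristic equation: r² + 16r + 80 = 0.
Discriminant is negative; roots r = -8 ± 4i (complex conjugate pair).
General solution uses e^(α x)(C₁ cos(β x) + C₂ sin(β x)): y = e^(-8x)(C₁cos(4x) + C₂sin(4x)).


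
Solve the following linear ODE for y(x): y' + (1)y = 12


P(x) = 1, Q(x) = 12; integrating factor μ = e^(x).
(μ y)' = 12e^(x) ⇒ μ y = 12e^(x) + C.
Divide by μ: y = 12 + Ce^(-x).


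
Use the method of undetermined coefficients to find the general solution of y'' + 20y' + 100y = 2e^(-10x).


Characteristic polynomial (r + 10)² = 0; repeated root r = -10.
y_h = (C₁ + C₂x)e^(-10x). Forcing matches the repeated root (resonance), so try y_p = Ax² e^(-10x).
Substitute and solve for A: 2A = 2, so A = 1.
General solution: y = (C₁ + C₂x + x²)e^(-10x).


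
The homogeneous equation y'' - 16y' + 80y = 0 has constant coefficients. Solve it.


Characteristic equation: r² - 16r + 80 = 0.
Discriminant is negative; roots r = 8 ± 4i (complex conjugate pair).
General solution uses e^(α x)(C₁ cos(β x) + C₂ sin(β x)): y = e^(8x)(C₁cos(4x) + C₂sin(4x)).


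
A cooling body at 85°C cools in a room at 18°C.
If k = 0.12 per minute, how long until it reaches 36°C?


From T(t) = T_a + (T₀ - T_a)e^(-kt), set T(t) = 36:
(36 - 18) / (85 - 18) = e^(-0.12t), so t = -ln(0.269)/0.12 ≈ 11.0 minutes.


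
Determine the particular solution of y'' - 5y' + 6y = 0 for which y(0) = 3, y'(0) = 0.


Characteristic roots of r² - 5r + 6 = 0 are 3, 2.
General solution y = c₁ e^(3x) + c₂ e^(2x).
Apply y(0) = 3: c₁ + c₂ = 3. Apply y'(0) = 0: 3 c₁ + 2 c₂ = 0.
Solve: c₁ = -6, c₂ = 9.
Particular solution: y = -6e^(3x) + 9e^(2x).


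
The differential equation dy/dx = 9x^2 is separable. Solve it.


Integrate both sides with respect to x: y = ∫ 9x^2 dx = 3x^3 + C.


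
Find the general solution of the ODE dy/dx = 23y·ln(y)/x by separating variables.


Separate: dy/[y ln(y)] = 23 dx/x.
Substitute u = ln(y): du/u = 23 dx/x.
Integrate: ln|ln(y)| = 23ln|x| + C₀, hence ln(y) = C·x^23.


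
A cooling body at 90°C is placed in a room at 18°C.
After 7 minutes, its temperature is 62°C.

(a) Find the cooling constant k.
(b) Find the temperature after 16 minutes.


Newton's law: T(t) = T_a + (T₀ - T_a)e^(-kt).
(a) Use T(7) = 62: (62 - 18)/(90 - 18) = e^(-k·7), so k = -ln(0.611)/7 ≈ 0.0704.
(b) Apply k to t = 16: T(16) = 18 + (72)e^(-1.126) ≈ 41.4°C.


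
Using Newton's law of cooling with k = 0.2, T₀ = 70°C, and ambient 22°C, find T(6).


Newton's law: dT/dt = -k(T - T_a) has solution T(t) = T_a + (T₀ - T_a)e^(-kt).
Plug in T_a = 22, T₀ = 70, k = 0.2, t = 6: T(6) = 22 + (48)e^(-1.20) ≈ 36.5°C.


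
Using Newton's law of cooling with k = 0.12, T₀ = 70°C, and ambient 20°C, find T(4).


Newton's law: dT/dt = -k(T - T_a) has solution T(t) = T_a + (T₀ - T_a)e^(-kt).
Plug in T_a = 20, T₀ = 70, k = 0.12, t = 4: T(4) = 20 + (50)e^(-0.48) ≈ 50.9°C.


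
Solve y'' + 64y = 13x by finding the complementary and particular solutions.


Homogeneous: r² + 64 = 0 ⇒ r = ±8i, y_h = C₁cos(8x) + C₂sin(8x).
Polynomial forcing; try y_p = Ax + B. Then y_p'' + 64 y_p = 64(Ax + B) = 13x, so B = 0 and A = 13/64.
General solution: y = C₁cos(8x) + C₂sin(8x) + (13/64)x.


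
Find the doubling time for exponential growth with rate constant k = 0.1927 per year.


Exponential growth: P(t) = P₀ e^(0.1927t). Set P(t)/P₀ = 2: e^(0.1927t) = 2.
Solve: t = ln(2)/0.1927 ≈ 3.60 years.
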